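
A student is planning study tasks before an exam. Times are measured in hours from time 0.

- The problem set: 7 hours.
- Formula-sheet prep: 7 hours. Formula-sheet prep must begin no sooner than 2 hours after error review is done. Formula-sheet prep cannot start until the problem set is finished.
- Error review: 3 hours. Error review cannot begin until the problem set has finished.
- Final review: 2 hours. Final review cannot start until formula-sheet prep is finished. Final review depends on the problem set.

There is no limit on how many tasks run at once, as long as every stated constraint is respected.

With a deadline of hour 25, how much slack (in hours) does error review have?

Nothing blocks the problem set, so it runs from hour 0 to hour 7.
After the problem set (finishes hour 7), error review can start at hour 7 and finishes at hour 10.

Working backward from the deadline:
Final review must finish by hour 25; it takes 2 hours, so it must start by 25 − 2 = hour 23.
Since final review (must start by hour 23) depends on it, formula-sheet prep must finish by hour 23. Backing off its 7-hour duration gives a latest start of hour 16.
Since formula-sheet prep (must start by hour 16, minus 2-hour gap → hour 14) depends on it, error review must finish by hour 14. Backing off its 3-hour duration gives a latest start of hour 11.
So error review can start as early as hour 7 and as late as hour 11, giving 11 − 7 = 4 hours of slack.

4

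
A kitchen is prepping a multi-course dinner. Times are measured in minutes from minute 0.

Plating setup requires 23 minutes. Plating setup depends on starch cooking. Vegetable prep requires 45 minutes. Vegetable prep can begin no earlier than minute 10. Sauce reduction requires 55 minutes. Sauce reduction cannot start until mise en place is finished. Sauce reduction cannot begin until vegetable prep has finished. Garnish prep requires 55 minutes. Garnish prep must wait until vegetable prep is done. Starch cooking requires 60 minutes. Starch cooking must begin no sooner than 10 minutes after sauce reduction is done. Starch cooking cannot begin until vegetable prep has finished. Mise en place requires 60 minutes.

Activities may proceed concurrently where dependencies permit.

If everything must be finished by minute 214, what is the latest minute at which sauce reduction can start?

Plating setup must finish by minute 214; it takes 23 minutes, so it must start by 214 − 23 = minute 191.
Starch cooking must finish before plating setup (must start by minute 191). With a 60-minute duration, starch cooking must start by 191 − 60 = minute 131.
Since starch cooking (must start by minute 131, minus 10-minute gap → minute 121) depends on it, sauce reduction must finish by minute 121. Backing off its 55-minute duration gives a latest start of minute 66.

66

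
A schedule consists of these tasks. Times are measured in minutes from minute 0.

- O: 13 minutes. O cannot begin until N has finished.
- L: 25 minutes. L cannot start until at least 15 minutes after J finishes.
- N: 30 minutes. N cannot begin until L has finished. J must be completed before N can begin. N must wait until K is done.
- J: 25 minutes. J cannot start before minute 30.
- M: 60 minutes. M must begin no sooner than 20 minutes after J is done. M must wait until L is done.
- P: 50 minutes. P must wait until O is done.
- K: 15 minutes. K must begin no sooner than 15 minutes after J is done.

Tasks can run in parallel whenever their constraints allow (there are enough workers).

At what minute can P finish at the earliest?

188

J waits on its own release at minute 30, so it starts at minute 30 and finishes at 30 + 25 = minute 55.
After J (finishes minute 55, plus 15-minute gap → minute 70), L can start at minute 70 and finishes at minute 95.
After J (finishes minute 55, plus 15-minute gap → minute 70), K can start at minute 70 and finishes at minute 85.
N cannot start until L (finishes minute 95); J (finishes minute 55); K (finishes minute 85). The controlling bound is minute 95, so N finishes at 95 + 30 = minute 125.
O waits on N (finishes minute 125), so it starts at minute 125 and finishes at 125 + 13 = minute 138.
P waits on O (finishes minute 138), so it starts at minute 138 and finishes at 138 + 50 = minute 188.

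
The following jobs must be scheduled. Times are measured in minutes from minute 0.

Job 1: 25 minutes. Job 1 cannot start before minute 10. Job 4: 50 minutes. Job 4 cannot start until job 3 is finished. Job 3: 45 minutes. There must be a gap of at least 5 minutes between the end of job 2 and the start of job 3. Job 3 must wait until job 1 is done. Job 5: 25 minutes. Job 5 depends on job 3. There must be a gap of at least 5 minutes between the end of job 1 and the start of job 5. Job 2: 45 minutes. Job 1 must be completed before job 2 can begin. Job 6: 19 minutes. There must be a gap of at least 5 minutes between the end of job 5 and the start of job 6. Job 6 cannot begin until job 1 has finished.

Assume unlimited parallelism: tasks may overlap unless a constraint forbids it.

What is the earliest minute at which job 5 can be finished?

Job 1 cannot begin until its own release at minute 10. It runs from minute 10 to 10 + 25 = minute 35.
After job 1 (finishes minute 35), job 2 can start at minute 35 and finishes at minute 80.
Job 3 cannot start until job 2 (finishes minute 80, plus 5-minute gap → minute 85); job 1 (finishes minute 35). The controlling bound is minute 85, so job 3 finishes at 85 + 45 = minute 130.
Job 5 cannot start until job 3 (finishes minute 130); job 1 (finishes minute 35, plus 5-minute gap → minute 40). The controlling bound is minute 130, so job 5 finishes at 130 + 25 = minute 155.

155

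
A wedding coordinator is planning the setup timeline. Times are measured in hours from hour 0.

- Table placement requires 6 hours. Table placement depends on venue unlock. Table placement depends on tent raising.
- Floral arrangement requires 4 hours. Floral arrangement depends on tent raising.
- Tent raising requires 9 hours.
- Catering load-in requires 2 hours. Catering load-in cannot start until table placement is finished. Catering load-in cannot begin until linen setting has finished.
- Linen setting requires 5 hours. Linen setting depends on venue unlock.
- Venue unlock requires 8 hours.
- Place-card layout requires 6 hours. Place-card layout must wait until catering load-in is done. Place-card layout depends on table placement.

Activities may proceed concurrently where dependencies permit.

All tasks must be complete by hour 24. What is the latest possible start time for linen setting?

11

Place-card layout has no dependents, so it just needs to finish by hour 24. Starting by 24 − 6 = hour 18 achieves that.
Catering load-in must finish before place-card layout (must start by hour 18). With a 2-hour duration, catering load-in must start by 18 − 2 = hour 16.
Linen setting must finish before catering load-in (must start by hour 16). With a 5-hour duration, linen setting must start by 16 − 5 = hour 11.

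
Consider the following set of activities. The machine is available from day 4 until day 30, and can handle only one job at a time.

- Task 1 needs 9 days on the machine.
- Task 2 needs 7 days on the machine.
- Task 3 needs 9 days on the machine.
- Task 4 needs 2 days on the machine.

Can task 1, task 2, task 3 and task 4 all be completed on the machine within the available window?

The machine window is 30 − 4 = 26 days.
Running back to back, the jobs need 9 + 7 + 9 + 2 = 27 days on the machine.
Since 27 > 26, they cannot all fit.

No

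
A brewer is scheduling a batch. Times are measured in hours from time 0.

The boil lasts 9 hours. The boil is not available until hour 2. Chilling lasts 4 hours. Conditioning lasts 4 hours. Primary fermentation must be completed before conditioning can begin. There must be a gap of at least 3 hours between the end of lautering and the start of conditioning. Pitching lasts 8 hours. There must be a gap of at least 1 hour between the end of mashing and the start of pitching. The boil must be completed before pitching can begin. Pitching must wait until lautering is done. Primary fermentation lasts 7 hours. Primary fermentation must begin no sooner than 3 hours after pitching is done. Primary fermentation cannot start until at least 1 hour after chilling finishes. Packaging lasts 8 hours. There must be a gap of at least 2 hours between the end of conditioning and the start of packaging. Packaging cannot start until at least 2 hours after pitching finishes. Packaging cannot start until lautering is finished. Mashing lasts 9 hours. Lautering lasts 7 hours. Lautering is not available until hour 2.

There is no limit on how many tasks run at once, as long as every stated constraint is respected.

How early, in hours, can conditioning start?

29

Chilling can start immediately at hour 0; it finishes at hour 4.
The boil waits on its own release at hour 2, so it starts at hour 2 and finishes at 2 + 9 = hour 11.
After its own release at hour 2, lautering can start at hour 2 and finishes at hour 9.
Mashing has no prerequisites, so it starts at hour 0 and finishes at hour 9.
For pitching: mashing (finishes hour 9, plus 1-hour gap → hour 10); the boil (finishes hour 11); lautering (finishes hour 9). Taking the maximum gives a start of hour 11, and it finishes at 11 + 8 = hour 19.
Primary fermentation cannot start until pitching (finishes hour 19, plus 3-hour gap → hour 22); chilling (finishes hour 4, plus 1-hour gap → hour 5). The controlling bound is hour 22, so primary fermentation finishes at 22 + 7 = hour 29.
Conditioning waits on primary fermentation (finishes hour 29); lautering (finishes hour 9, plus 3-hour gap → hour 12). The latest of these is hour 29, which is the earliest conditioning can start.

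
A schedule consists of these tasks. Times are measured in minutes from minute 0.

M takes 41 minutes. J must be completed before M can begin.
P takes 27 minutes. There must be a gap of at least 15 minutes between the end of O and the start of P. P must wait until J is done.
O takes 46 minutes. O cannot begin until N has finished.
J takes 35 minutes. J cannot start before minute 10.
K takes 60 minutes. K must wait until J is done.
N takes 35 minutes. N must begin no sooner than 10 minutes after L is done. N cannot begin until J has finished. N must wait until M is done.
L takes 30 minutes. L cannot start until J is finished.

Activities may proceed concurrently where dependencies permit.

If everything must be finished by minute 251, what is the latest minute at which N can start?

To finish by minute 251, P (duration 27) must start no later than minute 224.
O must finish before P (must start by minute 224, minus 15-minute gap → minute 209). With a 46-minute duration, O must start by 209 − 46 = minute 163.
N must finish before O (must start by minute 163). With a 35-minute duration, N must start by 163 − 35 = minute 128.

128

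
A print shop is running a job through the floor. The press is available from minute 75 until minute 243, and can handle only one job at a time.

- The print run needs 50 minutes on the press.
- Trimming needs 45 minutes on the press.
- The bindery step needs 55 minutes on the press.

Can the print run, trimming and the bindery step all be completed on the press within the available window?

Yes

The press window is 243 − 75 = 168 minutes.
Running back to back, the jobs need 50 + 45 + 55 = 150 minutes on the press.
Since 150 ≤ 168, they fit within the window.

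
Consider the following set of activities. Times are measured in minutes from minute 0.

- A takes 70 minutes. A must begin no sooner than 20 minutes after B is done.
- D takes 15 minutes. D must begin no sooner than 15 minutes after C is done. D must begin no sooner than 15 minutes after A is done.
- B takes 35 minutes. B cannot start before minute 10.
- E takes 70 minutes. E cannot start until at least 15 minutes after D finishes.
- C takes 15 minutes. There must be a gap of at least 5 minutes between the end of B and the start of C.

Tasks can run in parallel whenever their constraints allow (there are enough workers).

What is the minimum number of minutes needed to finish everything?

250

B cannot begin until its own release at minute 10. It runs from minute 10 to 10 + 35 = minute 45.
After B (finishes minute 45, plus 5-minute gap → minute 50), C can start at minute 50 and finishes at minute 65.
A waits on B (finishes minute 45, plus 20-minute gap → minute 65), so it starts at minute 65 and finishes at 65 + 70 = minute 135.
D has to wait for C (finishes minute 65, plus 15-minute gap → minute 80); A (finishes minute 135, plus 15-minute gap → minute 150). The latest of these is minute 150, so D runs minute 150 to 150 + 15 = minute 165.
E waits on D (finishes minute 165, plus 15-minute gap → minute 180), so it starts at minute 180 and finishes at 180 + 70 = minute 250.
All tasks are finished once the last one completes. Finish times: A at 135, B at 45, C at 65, D at 165, E at 250. The latest is minute 250.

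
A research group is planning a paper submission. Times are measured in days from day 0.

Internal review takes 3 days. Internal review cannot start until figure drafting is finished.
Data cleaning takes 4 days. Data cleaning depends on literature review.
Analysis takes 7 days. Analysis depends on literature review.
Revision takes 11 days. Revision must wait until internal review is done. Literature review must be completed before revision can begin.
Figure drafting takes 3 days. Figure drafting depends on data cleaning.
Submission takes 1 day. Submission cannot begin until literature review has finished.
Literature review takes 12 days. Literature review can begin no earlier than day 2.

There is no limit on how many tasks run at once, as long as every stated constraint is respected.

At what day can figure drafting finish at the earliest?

Literature review waits on its own release at day 2, so it starts at day 2 and finishes at 2 + 12 = day 14.
Data cleaning cannot begin until literature review (finishes day 14). It runs from day 14 to 14 + 4 = day 18.
Figure drafting waits on data cleaning (finishes day 18), so it starts at day 18 and finishes at 18 + 3 = day 21.

21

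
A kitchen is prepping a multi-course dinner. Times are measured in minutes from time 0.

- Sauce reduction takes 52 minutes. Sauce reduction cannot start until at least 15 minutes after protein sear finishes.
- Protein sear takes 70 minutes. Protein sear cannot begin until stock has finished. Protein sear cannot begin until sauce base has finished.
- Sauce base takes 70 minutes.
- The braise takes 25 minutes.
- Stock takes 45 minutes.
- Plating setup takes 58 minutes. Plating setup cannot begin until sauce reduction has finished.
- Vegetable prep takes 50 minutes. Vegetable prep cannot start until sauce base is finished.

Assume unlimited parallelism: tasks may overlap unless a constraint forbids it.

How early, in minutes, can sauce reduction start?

155

Sauce base can start immediately at minute 0; it finishes at minute 70.
Stock can start immediately at minute 0; it finishes at minute 45.
Protein sear cannot start until stock (finishes minute 45); sauce base (finishes minute 70). The controlling bound is minute 70, so protein sear finishes at 70 + 70 = minute 140.
Sauce reduction waits on protein sear (finishes minute 140, plus 15-minute gap → minute 155), so the earliest it can start is minute 155.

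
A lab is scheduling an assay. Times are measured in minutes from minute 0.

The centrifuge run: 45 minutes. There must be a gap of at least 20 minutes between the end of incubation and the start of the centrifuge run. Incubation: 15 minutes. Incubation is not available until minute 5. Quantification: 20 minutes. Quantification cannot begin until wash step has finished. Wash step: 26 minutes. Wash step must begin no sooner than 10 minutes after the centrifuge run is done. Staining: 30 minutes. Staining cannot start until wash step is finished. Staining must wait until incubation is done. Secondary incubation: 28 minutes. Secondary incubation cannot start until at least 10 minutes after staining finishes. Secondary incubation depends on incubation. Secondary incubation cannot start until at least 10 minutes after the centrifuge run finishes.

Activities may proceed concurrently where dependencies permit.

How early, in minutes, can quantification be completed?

141

After its own release at minute 5, incubation can start at minute 5 and finishes at minute 20.
After incubation (finishes minute 20, plus 20-minute gap → minute 40), the centrifuge run can start at minute 40 and finishes at minute 85.
Wash step cannot begin until the centrifuge run (finishes minute 85, plus 10-minute gap → minute 95). It runs from minute 95 to 95 + 26 = minute 121.
Quantification waits on wash step (finishes minute 121), so it starts at minute 121 and finishes at 121 + 20 = minute 141.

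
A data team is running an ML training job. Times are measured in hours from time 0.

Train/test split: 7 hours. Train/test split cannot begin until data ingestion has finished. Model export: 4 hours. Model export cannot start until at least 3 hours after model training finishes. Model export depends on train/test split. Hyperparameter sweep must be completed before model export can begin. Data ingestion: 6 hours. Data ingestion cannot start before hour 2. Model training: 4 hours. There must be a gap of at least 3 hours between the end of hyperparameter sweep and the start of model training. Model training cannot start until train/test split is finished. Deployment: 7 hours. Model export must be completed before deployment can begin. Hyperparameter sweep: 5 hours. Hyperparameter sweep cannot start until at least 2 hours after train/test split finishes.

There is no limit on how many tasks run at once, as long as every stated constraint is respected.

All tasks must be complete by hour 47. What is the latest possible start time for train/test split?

Deployment has no dependents, so it just needs to finish by hour 47. Starting by 47 − 7 = hour 40 achieves that.
Model export has to be done before deployment (must start by hour 40). That means finishing by hour 40, i.e. starting by 40 − 4 = hour 36.
Model training must finish before model export (must start by hour 36, minus 3-hour gap → hour 33). With a 4-hour duration, model training must start by 33 − 4 = hour 29.
Hyperparameter sweep has several dependents: model training (must start by hour 29, minus 3-hour gap → hour 26); model export (must start by hour 36). The earliest of those limits is hour 26, so hyperparameter sweep must start by 26 − 5 = hour 21.
For train/test split: hyperparameter sweep (must start by hour 21, minus 2-hour gap → hour 19); model training (must start by hour 29); model export (must start by hour 36). The most restrictive is hour 19; with a 7-hour duration, train/test split must start by hour 12.

12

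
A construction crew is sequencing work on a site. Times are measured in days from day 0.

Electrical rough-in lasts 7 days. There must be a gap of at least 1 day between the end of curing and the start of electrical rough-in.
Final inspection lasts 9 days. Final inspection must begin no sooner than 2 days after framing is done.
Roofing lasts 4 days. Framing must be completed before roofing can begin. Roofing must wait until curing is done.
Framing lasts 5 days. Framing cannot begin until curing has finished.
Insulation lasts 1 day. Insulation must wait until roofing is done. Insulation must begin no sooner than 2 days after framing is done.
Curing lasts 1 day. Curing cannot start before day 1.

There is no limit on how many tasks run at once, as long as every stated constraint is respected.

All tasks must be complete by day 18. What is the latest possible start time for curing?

Insulation must finish by day 18; it takes 1 day, so it must start by 18 − 1 = day 17.
Roofing must finish before insulation (must start by day 17). With a 4-day duration, roofing must start by 17 − 4 = day 13.
Final inspection must finish by day 18; it takes 9 days, so it must start by 18 − 9 = day 9.
For framing: roofing (must start by day 13); insulation (must start by day 17, minus 2-day gap → day 15); final inspection (must start by day 9, minus 2-day gap → day 7). The most restrictive is day 7; with a 5-day duration, framing must start by day 2.
Electrical rough-in has no dependents, so it just needs to finish by day 18. Starting by 18 − 7 = day 11 achieves that.
Curing must finish in time for framing (must start by day 2); roofing (must start by day 13); electrical rough-in (must start by day 11, minus 1-day gap → day 10). The tightest is day 2, so curing must start by 2 − 1 = day 1.

1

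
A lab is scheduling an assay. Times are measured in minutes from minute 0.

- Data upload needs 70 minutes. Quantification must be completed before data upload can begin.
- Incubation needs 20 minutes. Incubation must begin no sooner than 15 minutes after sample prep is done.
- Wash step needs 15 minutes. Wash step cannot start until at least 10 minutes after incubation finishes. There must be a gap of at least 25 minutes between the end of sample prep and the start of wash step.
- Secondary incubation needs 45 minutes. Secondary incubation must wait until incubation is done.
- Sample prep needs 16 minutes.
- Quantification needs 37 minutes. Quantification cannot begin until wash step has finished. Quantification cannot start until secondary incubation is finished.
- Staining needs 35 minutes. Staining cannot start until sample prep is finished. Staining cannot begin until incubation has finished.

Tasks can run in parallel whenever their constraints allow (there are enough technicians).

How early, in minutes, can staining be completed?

Sample prep has no prerequisites, so it starts at minute 0 and finishes at minute 16.
After sample prep (finishes minute 16, plus 15-minute gap → minute 31), incubation can start at minute 31 and finishes at minute 51.
For staining: sample prep (finishes minute 16); incubation (finishes minute 51). Taking the maximum gives a start of minute 51, and it finishes at 51 + 35 = minute 86.

86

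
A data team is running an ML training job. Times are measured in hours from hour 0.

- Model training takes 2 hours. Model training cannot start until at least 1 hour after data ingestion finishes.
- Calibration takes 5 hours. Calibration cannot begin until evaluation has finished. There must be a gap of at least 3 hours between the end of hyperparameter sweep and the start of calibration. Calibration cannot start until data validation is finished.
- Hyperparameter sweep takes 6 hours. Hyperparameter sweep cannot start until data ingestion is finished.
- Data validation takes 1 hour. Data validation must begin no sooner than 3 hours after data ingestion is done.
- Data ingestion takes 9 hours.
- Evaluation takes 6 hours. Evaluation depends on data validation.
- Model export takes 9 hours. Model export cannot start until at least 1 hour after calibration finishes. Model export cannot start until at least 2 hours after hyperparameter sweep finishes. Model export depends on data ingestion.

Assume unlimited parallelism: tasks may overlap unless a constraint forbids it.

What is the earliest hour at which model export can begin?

Nothing blocks data ingestion, so it runs from hour 0 to hour 9.
Hyperparameter sweep cannot begin until data ingestion (finishes hour 9). It runs from hour 9 to 9 + 6 = hour 15.
Data validation waits on data ingestion (finishes hour 9, plus 3-hour gap → hour 12), so it starts at hour 12 and finishes at 12 + 1 = hour 13.
After data validation (finishes hour 13), evaluation can start at hour 13 and finishes at hour 19.
Calibration has to wait for evaluation (finishes hour 19); hyperparameter sweep (finishes hour 15, plus 3-hour gap → hour 18); data validation (finishes hour 13). The latest of these is hour 19, so calibration runs hour 19 to 19 + 5 = hour 24.
Model export waits on calibration (finishes hour 24, plus 1-hour gap → hour 25); hyperparameter sweep (finishes hour 15, plus 2-hour gap → hour 17); data ingestion (finishes hour 9). The latest of these is hour 25, which is the earliest model export can start.

25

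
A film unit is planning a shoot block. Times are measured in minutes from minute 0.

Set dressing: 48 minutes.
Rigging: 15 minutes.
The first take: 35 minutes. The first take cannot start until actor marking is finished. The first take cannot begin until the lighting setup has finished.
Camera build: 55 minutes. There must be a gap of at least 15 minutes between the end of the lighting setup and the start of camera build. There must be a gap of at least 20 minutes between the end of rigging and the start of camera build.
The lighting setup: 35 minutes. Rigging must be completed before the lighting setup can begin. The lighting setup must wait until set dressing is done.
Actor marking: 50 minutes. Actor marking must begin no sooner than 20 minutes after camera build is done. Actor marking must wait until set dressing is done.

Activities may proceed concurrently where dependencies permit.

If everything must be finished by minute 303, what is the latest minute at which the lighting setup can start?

To finish by minute 303, the first take (duration 35) must start no later than minute 268.
Actor marking has to be done before the first take (must start by minute 268). That means finishing by minute 268, i.e. starting by 268 − 50 = minute 218.
Since actor marking (must start by minute 218, minus 20-minute gap → minute 198) depends on it, camera build must finish by minute 198. Backing off its 55-minute duration gives a latest start of minute 143.
For the lighting setup: camera build (must start by minute 143, minus 15-minute gap → minute 128); the first take (must start by minute 268). The most restrictive is minute 128; with a 35-minute duration, the lighting setup must start by minute 93.

93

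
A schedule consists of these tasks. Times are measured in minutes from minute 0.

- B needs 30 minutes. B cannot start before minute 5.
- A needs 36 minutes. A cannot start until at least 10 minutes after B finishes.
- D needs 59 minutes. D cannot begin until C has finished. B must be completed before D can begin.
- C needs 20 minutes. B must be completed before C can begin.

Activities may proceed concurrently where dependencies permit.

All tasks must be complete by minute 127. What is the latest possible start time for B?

To finish by minute 127, A (duration 36) must start no later than minute 91.
Nothing follows D; the deadline of minute 127 is its only limit. It must start by 127 − 59 = minute 68.
C must finish before D (must start by minute 68). With a 20-minute duration, C must start by 68 − 20 = minute 48.
B has several dependents: A (must start by minute 91, minus 10-minute gap → minute 81); C (must start by minute 48); D (must start by minute 68). The earliest of those limits is minute 48, so B must start by 48 − 30 = minute 18.

18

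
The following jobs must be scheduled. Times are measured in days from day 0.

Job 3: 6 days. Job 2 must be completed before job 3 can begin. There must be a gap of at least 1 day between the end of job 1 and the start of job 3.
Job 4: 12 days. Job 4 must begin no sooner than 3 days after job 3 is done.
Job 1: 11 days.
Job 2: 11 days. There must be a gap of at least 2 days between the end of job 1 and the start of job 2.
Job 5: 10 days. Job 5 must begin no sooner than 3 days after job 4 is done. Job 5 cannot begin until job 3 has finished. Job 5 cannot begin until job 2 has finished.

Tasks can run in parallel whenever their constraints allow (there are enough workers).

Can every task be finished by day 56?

Job 1 has no prerequisites, so it starts at day 0 and finishes at day 11.
Job 2 cannot begin until job 1 (finishes day 11, plus 2-day gap → day 13). It runs from day 13 to 13 + 11 = day 24.
Job 3 has to wait for job 2 (finishes day 24); job 1 (finishes day 11, plus 1-day gap → day 12). The latest of these is day 24, so job 3 runs day 24 to 24 + 6 = day 30.
Job 4 cannot begin until job 3 (finishes day 30, plus 3-day gap → day 33). It runs from day 33 to 33 + 12 = day 45.
Job 5 needs all of job 4 (finishes day 45, plus 3-day gap → day 48); job 3 (finishes day 30); job 2 (finishes day 24). That puts its earliest start at day 48; it finishes at 48 + 10 = day 58.
The earliest everything can be done is day 58, which is after the deadline of 56, so it is not possible.

No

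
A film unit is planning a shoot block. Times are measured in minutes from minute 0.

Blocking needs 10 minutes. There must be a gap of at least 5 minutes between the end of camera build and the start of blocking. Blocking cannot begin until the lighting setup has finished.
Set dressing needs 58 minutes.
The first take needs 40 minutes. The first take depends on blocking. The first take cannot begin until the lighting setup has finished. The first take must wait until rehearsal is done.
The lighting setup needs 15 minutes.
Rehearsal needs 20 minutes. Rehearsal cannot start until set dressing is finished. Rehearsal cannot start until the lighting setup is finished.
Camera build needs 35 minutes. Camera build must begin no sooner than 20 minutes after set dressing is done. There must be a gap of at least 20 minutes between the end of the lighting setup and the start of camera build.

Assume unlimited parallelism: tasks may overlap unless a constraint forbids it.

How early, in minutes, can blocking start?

118

Nothing blocks the lighting setup, so it runs from minute 0 to minute 15.
Set dressing can start immediately at minute 0; it finishes at minute 58.
Camera build needs all of set dressing (finishes minute 58, plus 20-minute gap → minute 78); the lighting setup (finishes minute 15, plus 20-minute gap → minute 35). That puts its earliest start at minute 78; it finishes at 78 + 35 = minute 113.
Blocking waits on camera build (finishes minute 113, plus 5-minute gap → minute 118); the lighting setup (finishes minute 15). The latest of these is minute 118, which is the earliest blocking can start.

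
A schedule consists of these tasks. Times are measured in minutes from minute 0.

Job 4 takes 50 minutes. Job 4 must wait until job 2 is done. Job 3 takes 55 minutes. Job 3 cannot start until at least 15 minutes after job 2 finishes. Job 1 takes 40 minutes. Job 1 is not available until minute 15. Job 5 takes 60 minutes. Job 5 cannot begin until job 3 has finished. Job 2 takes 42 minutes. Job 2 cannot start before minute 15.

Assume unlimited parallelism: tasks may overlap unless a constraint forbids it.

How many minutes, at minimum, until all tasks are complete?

187

Job 2 waits on its own release at minute 15, so it starts at minute 15 and finishes at 15 + 42 = minute 57.
Job 4 waits on job 2 (finishes minute 57), so it starts at minute 57 and finishes at 57 + 50 = minute 107.
After job 2 (finishes minute 57, plus 15-minute gap → minute 72), job 3 can start at minute 72 and finishes at minute 127.
Job 5 cannot begin until job 3 (finishes minute 127). It runs from minute 127 to 127 + 60 = minute 187.
Job 1 cannot begin until its own release at minute 15. It runs from minute 15 to 15 + 40 = minute 55.
All tasks are finished once the last one completes. Finish times: Job 1 at 55, Job 2 at 57, Job 3 at 127, Job 4 at 107, Job 5 at 187. The latest is minute 187.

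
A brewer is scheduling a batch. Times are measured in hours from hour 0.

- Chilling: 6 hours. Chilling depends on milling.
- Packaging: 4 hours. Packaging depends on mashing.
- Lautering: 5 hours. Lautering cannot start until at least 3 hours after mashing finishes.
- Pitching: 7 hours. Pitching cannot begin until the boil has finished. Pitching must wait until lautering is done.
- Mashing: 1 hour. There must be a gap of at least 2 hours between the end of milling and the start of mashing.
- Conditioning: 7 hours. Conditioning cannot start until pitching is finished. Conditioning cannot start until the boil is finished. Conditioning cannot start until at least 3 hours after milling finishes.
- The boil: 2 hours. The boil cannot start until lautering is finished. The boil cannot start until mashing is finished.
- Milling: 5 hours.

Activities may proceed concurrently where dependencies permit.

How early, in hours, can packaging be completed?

12

Nothing blocks milling, so it runs from hour 0 to hour 5.
Mashing waits on milling (finishes hour 5, plus 2-hour gap → hour 7), so it starts at hour 7 and finishes at 7 + 1 = hour 8.
Packaging waits on mashing (finishes hour 8), so it starts at hour 8 and finishes at 8 + 4 = hour 12.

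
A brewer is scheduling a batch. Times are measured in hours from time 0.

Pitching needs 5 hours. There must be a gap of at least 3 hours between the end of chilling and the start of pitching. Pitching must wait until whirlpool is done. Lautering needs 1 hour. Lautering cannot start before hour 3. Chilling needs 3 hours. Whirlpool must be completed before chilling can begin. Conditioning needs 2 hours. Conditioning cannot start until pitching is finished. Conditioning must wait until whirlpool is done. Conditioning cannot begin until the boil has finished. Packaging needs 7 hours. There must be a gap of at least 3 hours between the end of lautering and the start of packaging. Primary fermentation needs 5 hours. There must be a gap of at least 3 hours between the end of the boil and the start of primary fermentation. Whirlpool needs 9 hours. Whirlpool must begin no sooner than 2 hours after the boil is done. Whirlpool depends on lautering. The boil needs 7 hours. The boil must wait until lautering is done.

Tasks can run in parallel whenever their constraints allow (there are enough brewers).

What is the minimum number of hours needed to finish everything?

Lautering cannot begin until its own release at hour 3. It runs from hour 3 to 3 + 1 = hour 4.
Packaging cannot begin until lautering (finishes hour 4, plus 3-hour gap → hour 7). It runs from hour 7 to 7 + 7 = hour 14.
The boil waits on lautering (finishes hour 4), so it starts at hour 4 and finishes at 4 + 7 = hour 11.
Primary fermentation cannot begin until the boil (finishes hour 11, plus 3-hour gap → hour 14). It runs from hour 14 to 14 + 5 = hour 19.
Whirlpool cannot start until the boil (finishes hour 11, plus 2-hour gap → hour 13); lautering (finishes hour 4). The controlling bound is hour 13, so whirlpool finishes at 13 + 9 = hour 22.
Chilling waits on whirlpool (finishes hour 22), so it starts at hour 22 and finishes at 22 + 3 = hour 25.
Pitching cannot start until chilling (finishes hour 25, plus 3-hour gap → hour 28); whirlpool (finishes hour 22). The controlling bound is hour 28, so pitching finishes at 28 + 5 = hour 33.
Conditioning cannot start until pitching (finishes hour 33); whirlpool (finishes hour 22); the boil (finishes hour 11). The controlling bound is hour 33, so conditioning finishes at 33 + 2 = hour 35.
All tasks are finished once the last one completes. Finish times: Lautering at 4, The boil at 11, Whirlpool at 22, Chilling at 25, Pitching at 33, Primary fermentation at 19, Conditioning at 35, Packaging at 14. The latest is hour 35.

35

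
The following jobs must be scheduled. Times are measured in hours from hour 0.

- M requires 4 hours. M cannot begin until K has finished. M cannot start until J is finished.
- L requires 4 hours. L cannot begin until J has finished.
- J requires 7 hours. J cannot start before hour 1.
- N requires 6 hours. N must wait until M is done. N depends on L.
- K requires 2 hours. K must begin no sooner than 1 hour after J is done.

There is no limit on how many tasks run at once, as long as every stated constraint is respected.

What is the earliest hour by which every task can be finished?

21

After its own release at hour 1, J can start at hour 1 and finishes at hour 8.
L waits on J (finishes hour 8), so it starts at hour 8 and finishes at 8 + 4 = hour 12.
K waits on J (finishes hour 8, plus 1-hour gap → hour 9), so it starts at hour 9 and finishes at 9 + 2 = hour 11.
M cannot start until K (finishes hour 11); J (finishes hour 8). The controlling bound is hour 11, so M finishes at 11 + 4 = hour 15.
N needs all of M (finishes hour 15); L (finishes hour 12). That puts its earliest start at hour 15; it finishes at 15 + 6 = hour 21.
All tasks are finished once the last one completes. Finish times: J at 8, K at 11, L at 12, M at 15, N at 21. The latest is hour 21.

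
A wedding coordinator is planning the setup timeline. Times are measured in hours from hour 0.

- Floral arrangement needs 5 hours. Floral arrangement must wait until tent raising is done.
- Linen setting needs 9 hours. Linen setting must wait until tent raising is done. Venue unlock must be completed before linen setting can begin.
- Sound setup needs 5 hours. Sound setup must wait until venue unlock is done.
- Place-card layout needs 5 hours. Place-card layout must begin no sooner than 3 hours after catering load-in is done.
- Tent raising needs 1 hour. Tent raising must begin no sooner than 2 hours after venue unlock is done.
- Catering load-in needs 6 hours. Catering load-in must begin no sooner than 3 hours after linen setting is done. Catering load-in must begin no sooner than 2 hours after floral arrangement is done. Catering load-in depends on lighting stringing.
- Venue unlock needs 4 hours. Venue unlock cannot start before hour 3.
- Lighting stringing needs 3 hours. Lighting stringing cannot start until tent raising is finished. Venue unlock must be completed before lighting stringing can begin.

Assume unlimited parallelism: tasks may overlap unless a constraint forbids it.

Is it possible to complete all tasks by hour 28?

No

Venue unlock cannot begin until its own release at hour 3. It runs from hour 3 to 3 + 4 = hour 7.
After venue unlock (finishes hour 7), sound setup can start at hour 7 and finishes at hour 12.
Tent raising waits on venue unlock (finishes hour 7, plus 2-hour gap → hour 9), so it starts at hour 9 and finishes at 9 + 1 = hour 10.
Lighting stringing has to wait for tent raising (finishes hour 10); venue unlock (finishes hour 7). The latest of these is hour 10, so lighting stringing runs hour 10 to 10 + 3 = hour 13.
Floral arrangement cannot begin until tent raising (finishes hour 10). It runs from hour 10 to 10 + 5 = hour 15.
Linen setting cannot start until tent raising (finishes hour 10); venue unlock (finishes hour 7). The controlling bound is hour 10, so linen setting finishes at 10 + 9 = hour 19.
Catering load-in cannot start until linen setting (finishes hour 19, plus 3-hour gap → hour 22); floral arrangement (finishes hour 15, plus 2-hour gap → hour 17); lighting stringing (finishes hour 13). The controlling bound is hour 22, so catering load-in finishes at 22 + 6 = hour 28.
Place-card layout waits on catering load-in (finishes hour 28, plus 3-hour gap → hour 31), so it starts at hour 31 and finishes at 31 + 5 = hour 36.
The earliest everything can be done is hour 36, which is after the deadline of 28, so it is not possible.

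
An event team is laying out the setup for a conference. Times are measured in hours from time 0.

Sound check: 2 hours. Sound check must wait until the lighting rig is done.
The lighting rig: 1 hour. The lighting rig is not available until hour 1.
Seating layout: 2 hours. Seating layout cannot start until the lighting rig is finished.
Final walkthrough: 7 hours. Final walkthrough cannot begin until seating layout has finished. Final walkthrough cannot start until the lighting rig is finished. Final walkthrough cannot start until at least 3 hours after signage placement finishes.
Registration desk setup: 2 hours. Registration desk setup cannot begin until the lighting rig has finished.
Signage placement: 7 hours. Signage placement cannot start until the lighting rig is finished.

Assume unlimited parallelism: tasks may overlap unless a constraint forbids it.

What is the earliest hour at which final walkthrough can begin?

12

The lighting rig cannot begin until its own release at hour 1. It runs from hour 1 to 1 + 1 = hour 2.
After the lighting rig (finishes hour 2), signage placement can start at hour 2 and finishes at hour 9.
After the lighting rig (finishes hour 2), seating layout can start at hour 2 and finishes at hour 4.
Final walkthrough waits on seating layout (finishes hour 4); the lighting rig (finishes hour 2); signage placement (finishes hour 9, plus 3-hour gap → hour 12). The latest of these is hour 12, which is the earliest final walkthrough can start.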